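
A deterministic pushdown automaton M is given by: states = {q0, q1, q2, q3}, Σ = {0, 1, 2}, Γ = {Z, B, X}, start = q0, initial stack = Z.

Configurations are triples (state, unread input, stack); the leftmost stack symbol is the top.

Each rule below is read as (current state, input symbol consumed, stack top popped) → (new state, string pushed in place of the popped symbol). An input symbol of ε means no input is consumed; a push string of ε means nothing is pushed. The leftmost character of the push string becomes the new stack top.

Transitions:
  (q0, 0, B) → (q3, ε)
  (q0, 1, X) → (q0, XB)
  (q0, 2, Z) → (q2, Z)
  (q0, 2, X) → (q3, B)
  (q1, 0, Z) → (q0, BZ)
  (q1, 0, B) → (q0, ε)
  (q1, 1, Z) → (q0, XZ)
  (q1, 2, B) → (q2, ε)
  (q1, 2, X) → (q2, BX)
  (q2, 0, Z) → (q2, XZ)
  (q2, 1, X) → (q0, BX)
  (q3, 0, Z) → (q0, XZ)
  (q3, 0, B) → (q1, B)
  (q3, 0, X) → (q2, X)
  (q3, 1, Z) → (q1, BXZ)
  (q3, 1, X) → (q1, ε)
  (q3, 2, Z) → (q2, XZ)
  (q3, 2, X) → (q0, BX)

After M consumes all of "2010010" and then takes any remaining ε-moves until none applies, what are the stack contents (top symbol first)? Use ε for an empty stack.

(q0, 2010010, Z) ⊢ (q2, 010010, Z) ⊢ (q2, 10010, XZ) ⊢ (q0, 0010, BXZ) ⊢ (q3, 010, XZ) ⊢ (q2, 10, XZ) ⊢ (q0, 0, BXZ) ⊢ (q3, ε, XZ)
All input consumed in state q3 with stack XZ.

XZ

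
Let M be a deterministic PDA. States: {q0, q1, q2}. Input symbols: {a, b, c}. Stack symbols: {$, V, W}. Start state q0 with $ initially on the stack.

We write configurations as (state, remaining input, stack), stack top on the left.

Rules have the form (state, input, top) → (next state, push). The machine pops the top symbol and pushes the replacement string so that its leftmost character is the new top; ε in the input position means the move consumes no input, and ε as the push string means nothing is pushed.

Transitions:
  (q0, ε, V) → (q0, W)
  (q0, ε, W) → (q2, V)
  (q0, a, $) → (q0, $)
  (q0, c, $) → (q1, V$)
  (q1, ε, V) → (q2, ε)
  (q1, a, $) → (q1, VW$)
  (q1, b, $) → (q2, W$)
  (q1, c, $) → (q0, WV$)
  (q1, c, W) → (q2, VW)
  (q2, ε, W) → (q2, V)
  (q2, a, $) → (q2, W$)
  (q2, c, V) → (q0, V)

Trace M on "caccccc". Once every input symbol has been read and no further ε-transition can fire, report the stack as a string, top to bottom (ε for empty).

(q0, caccccc, $)
  read c, top $: go to q1, push V$ → (q1, accccc, V$)
  ε-move, top V: go to q2, push ε → (q2, accccc, $)
  read a, top $: go to q2, push W$ → (q2, ccccc, W$)
  ε-move, top W: go to q2, push V → (q2, ccccc, V$)
  read c, top V: go to q0, push V → (q0, cccc, V$)
  ε-move, top V: go to q0, push W → (q0, cccc, W$)
  ε-move, top W: go to q2, push V → (q2, cccc, V$)
  read c, top V: go to q0, push V → (q0, ccc, V$)
  ε-move, top V: go to q0, push W → (q0, ccc, W$)
  ε-move, top W: go to q2, push V → (q2, ccc, V$)
  read c, top V: go to q0, push V → (q0, cc, V$)
  ε-move, top V: go to q0, push W → (q0, cc, W$)
  ε-move, top W: go to q2, push V → (q2, cc, V$)
  read c, top V: go to q0, push V → (q0, c, V$)
  ε-move, top V: go to q0, push W → (q0, c, W$)
  ε-move, top W: go to q2, push V → (q2, c, V$)
  read c, top V: go to q0, push V → (q0, ε, V$)
  ε-move, top V: go to q0, push W → (q0, ε, W$)
  ε-move, top W: go to q2, push V → (q2, ε, V$)
All input consumed in state q2 with stack V$.

V$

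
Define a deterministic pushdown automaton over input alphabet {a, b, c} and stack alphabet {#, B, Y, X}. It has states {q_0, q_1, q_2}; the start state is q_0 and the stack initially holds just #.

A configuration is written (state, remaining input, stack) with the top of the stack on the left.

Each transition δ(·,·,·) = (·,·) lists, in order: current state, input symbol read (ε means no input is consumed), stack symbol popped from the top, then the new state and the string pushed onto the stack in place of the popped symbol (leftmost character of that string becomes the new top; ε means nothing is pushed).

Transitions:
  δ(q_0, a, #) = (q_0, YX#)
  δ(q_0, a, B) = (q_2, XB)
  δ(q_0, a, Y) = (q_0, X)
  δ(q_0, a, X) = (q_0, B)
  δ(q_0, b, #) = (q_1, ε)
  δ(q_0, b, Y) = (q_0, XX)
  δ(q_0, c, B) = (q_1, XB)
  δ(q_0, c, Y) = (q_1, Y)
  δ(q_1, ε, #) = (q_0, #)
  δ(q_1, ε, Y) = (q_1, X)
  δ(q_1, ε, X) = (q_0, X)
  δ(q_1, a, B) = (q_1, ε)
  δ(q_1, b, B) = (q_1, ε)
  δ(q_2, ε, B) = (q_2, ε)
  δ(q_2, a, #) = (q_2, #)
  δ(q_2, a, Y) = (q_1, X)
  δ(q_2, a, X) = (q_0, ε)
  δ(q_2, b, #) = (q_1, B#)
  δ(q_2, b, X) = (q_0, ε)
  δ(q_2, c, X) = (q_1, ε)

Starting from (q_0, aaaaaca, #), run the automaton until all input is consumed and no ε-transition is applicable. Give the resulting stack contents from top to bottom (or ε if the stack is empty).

(q_0, aaaaaca, #)
  read a, top #: go to q_0, push YX# → (q_0, aaaaca, YX#)
  read a, top Y: go to q_0, push X → (q_0, aaaca, XX#)
  read a, top X: go to q_0, push B → (q_0, aaca, BX#)
  read a, top B: go to q_2, push XB → (q_2, aca, XBX#)
  read a, top X: go to q_0, push ε → (q_0, ca, BX#)
  read c, top B: go to q_1, push XB → (q_1, a, XBX#)
  ε-move, top X: go to q_0, push X → (q_0, a, XBX#)
  read a, top X: go to q_0, push B → (q_0, ε, BBX#)
All input consumed in state q_0 with stack BBX#.

BBX#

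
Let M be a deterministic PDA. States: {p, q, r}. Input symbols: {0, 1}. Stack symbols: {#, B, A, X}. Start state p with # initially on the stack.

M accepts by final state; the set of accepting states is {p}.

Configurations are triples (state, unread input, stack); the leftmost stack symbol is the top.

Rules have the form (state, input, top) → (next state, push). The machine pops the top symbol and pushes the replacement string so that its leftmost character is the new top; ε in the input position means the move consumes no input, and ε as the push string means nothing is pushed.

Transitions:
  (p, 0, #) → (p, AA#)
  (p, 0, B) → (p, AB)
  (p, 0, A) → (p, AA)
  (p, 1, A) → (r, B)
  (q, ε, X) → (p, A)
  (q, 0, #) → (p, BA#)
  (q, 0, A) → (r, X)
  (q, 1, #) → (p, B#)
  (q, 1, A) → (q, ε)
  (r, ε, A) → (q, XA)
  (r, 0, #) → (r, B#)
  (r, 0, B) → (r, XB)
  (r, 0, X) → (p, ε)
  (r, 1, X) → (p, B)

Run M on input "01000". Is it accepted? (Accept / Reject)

Accept

(p, 01000, #)
  read 0, top #: go to p, push AA# → (p, 1000, AA#)
  read 1, top A: go to r, push B → (r, 000, BA#)
  read 0, top B: go to r, push XB → (r, 00, XBA#)
  read 0, top X: go to p, push ε → (p, 0, BA#)
  read 0, top B: go to p, push AB → (p, ε, ABA#)
All input consumed; state p ∈ F.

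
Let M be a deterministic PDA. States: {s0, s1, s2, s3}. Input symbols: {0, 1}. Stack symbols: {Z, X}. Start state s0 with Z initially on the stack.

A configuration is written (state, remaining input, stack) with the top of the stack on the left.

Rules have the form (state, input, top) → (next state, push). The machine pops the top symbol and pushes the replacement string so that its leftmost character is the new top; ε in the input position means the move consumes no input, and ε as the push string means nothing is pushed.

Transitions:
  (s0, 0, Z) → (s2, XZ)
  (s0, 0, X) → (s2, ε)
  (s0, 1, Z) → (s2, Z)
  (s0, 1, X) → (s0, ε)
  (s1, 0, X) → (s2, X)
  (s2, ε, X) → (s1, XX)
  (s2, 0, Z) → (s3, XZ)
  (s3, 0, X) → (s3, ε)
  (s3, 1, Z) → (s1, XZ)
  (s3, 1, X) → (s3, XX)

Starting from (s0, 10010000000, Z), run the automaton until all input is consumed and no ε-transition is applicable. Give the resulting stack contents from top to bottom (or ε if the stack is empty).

(s0, 10010000000, Z) ⊢ (s2, 0010000000, Z) ⊢ (s3, 010000000, XZ) ⊢ (s3, 10000000, Z) ⊢ (s1, 0000000, XZ) ⊢ (s2, 000000, XZ) ⊢ (s1, 000000, XXZ) ⊢ (s2, 00000, XXZ) ⊢ (s1, 00000, XXXZ) ⊢ (s2, 0000, XXXZ) ⊢ (s1, 0000, XXXXZ) ⊢ (s2, 000, XXXXZ) ⊢ (s1, 000, XXXXXZ) ⊢ (s2, 00, XXXXXZ) ⊢ (s1, 00, XXXXXXZ) ⊢ (s2, 0, XXXXXXZ) ⊢ (s1, 0, XXXXXXXZ) ⊢ (s2, ε, XXXXXXXZ) ⊢ (s1, ε, XXXXXXXXZ)
All input consumed in state s1 with stack XXXXXXXXZ.

XXXXXXXXZ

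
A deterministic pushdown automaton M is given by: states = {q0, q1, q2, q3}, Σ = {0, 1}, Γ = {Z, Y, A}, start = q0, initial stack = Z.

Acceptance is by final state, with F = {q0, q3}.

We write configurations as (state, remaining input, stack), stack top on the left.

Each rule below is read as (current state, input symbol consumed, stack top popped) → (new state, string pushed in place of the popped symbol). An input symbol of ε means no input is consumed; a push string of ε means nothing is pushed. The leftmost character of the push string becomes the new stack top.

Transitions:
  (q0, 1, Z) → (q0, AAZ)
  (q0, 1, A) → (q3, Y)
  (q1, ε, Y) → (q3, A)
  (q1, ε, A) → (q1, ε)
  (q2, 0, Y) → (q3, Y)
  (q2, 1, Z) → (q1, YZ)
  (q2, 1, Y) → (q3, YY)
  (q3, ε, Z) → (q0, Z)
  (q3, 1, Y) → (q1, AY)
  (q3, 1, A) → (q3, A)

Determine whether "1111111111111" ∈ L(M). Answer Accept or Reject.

(q0, 1111111111111, Z)
  read 1, top Z: go to q0, push AAZ → (q0, 111111111111, AAZ)
  read 1, top A: go to q3, push Y → (q3, 11111111111, YAZ)
  read 1, top Y: go to q1, push AY → (q1, 1111111111, AYAZ)
  ε-move, top A: go to q1, push ε → (q1, 1111111111, YAZ)
  ε-move, top Y: go to q3, push A → (q3, 1111111111, AAZ)
  read 1, top A: go to q3, push A → (q3, 111111111, AAZ)
  read 1, top A: go to q3, push A → (q3, 11111111, AAZ)
  read 1, top A: go to q3, push A → (q3, 1111111, AAZ)
  read 1, top A: go to q3, push A → (q3, 111111, AAZ)
  read 1, top A: go to q3, push A → (q3, 11111, AAZ)
  read 1, top A: go to q3, push A → (q3, 1111, AAZ)
  read 1, top A: go to q3, push A → (q3, 111, AAZ)
  read 1, top A: go to q3, push A → (q3, 11, AAZ)
  read 1, top A: go to q3, push A → (q3, 1, AAZ)
  read 1, top A: go to q3, push A → (q3, ε, AAZ)
All input consumed; state q3 ∈ F.

Accept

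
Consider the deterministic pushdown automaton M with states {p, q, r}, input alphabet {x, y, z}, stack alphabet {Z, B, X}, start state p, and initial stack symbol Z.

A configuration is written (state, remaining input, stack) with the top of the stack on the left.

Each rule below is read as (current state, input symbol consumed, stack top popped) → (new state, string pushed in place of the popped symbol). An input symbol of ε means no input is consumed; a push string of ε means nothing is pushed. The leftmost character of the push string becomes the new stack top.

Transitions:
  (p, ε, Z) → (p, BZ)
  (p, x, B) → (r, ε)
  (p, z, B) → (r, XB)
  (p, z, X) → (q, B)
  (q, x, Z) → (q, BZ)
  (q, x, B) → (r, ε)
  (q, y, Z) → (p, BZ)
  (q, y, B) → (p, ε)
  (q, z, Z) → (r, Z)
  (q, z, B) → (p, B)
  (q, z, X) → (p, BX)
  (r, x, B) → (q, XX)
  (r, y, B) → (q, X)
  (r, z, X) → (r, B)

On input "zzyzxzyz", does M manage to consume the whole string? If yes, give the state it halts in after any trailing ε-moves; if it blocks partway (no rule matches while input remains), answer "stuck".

(p, zzyzxzyz, Z) ⊢ (p, zzyzxzyz, BZ) ⊢ (r, zyzxzyz, XBZ) ⊢ (r, yzxzyz, BBZ) ⊢ (q, zxzyz, XBZ) ⊢ (p, xzyz, BXBZ) ⊢ (r, zyz, XBZ) ⊢ (r, yz, BBZ) ⊢ (q, z, XBZ) ⊢ (p, ε, BXBZ)
All input consumed; M is in state p.

p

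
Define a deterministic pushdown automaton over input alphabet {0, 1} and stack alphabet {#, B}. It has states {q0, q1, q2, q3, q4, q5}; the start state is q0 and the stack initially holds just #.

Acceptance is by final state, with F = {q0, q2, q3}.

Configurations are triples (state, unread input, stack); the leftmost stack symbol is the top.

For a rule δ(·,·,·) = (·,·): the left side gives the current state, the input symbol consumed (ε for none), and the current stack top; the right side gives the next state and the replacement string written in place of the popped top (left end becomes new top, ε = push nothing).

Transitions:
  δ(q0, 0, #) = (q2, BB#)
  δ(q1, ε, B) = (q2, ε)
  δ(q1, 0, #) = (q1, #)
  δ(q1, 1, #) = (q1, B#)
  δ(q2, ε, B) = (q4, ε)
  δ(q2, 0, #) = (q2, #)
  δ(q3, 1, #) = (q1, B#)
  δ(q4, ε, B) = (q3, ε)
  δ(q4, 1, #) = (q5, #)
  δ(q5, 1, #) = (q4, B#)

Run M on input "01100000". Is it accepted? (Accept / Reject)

Reject

(q0, 01100000, #) ⊢ (q2, 1100000, BB#) ⊢ (q4, 1100000, B#) ⊢ (q3, 1100000, #) ⊢ (q1, 100000, B#) ⊢ (q2, 100000, #)
No transition applies at (q2, 100000, #); input not fully consumed.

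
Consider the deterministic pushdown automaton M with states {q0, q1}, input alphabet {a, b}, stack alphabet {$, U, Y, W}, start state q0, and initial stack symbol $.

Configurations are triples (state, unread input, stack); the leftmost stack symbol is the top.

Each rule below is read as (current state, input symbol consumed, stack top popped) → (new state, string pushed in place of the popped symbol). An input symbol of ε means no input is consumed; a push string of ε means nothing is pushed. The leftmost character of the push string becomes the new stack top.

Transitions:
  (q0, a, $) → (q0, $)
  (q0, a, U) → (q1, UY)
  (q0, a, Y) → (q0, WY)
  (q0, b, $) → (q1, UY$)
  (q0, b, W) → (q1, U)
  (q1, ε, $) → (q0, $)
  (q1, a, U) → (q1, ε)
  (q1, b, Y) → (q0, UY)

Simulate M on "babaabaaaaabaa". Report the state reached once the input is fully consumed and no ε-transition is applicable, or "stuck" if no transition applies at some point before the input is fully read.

stuck

(q0, babaabaaaaabaa, $)
  read b, top $: go to q1, push UY$ → (q1, abaabaaaaabaa, UY$)
  read a, top U: go to q1, push ε → (q1, baabaaaaabaa, Y$)
  read b, top Y: go to q0, push UY → (q0, aabaaaaabaa, UY$)
  read a, top U: go to q1, push UY → (q1, abaaaaabaa, UYY$)
  read a, top U: go to q1, push ε → (q1, baaaaabaa, YY$)
  read b, top Y: go to q0, push UY → (q0, aaaaabaa, UYY$)
  read a, top U: go to q1, push UY → (q1, aaaabaa, UYYY$)
  read a, top U: go to q1, push ε → (q1, aaabaa, YYY$)
No transition for (q1, a, top Y); M blocks with input aaabaa remaining.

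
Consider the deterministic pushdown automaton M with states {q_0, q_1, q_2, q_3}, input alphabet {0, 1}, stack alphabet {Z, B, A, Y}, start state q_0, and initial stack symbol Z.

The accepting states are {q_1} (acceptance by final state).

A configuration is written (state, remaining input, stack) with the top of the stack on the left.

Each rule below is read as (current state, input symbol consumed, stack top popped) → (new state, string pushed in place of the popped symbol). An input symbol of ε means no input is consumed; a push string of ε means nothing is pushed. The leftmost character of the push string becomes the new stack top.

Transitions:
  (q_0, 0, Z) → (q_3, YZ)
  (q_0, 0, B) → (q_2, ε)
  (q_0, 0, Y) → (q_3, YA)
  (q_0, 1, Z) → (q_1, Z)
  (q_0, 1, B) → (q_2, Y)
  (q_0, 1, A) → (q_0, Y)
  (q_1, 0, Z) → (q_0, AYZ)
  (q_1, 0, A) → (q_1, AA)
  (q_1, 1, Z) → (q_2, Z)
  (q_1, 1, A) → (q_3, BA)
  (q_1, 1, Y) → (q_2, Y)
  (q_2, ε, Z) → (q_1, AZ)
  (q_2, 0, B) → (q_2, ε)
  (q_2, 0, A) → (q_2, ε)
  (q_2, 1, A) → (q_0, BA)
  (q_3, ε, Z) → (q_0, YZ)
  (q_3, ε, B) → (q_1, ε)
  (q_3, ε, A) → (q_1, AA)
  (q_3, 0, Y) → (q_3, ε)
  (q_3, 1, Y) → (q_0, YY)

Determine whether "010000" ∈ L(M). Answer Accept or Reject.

Accept

(q_0, 010000, Z)
  read 0, top Z: go to q_3, push YZ → (q_3, 10000, YZ)
  read 1, top Y: go to q_0, push YY → (q_0, 0000, YYZ)
  read 0, top Y: go to q_3, push YA → (q_3, 000, YAYZ)
  read 0, top Y: go to q_3, push ε → (q_3, 00, AYZ)
  ε-move, top A: go to q_1, push AA → (q_1, 00, AAYZ)
  read 0, top A: go to q_1, push AA → (q_1, 0, AAAYZ)
  read 0, top A: go to q_1, push AA → (q_1, ε, AAAAYZ)
All input consumed; state q_1 ∈ F.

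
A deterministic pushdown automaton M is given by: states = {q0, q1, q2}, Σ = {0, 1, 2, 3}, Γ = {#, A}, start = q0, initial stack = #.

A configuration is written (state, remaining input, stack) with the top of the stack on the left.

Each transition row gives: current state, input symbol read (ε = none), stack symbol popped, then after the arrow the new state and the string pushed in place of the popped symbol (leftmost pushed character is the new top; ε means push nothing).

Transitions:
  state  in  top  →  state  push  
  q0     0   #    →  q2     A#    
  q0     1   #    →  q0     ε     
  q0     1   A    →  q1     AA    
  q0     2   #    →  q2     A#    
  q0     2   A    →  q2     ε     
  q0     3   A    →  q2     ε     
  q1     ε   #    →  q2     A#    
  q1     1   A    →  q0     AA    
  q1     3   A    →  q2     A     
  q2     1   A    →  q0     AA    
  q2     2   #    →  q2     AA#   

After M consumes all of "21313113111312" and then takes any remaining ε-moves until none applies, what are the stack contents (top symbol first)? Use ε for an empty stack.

(q0, 21313113111312, #)
  read 2, top #: go to q2, push A# → (q2, 1313113111312, A#)
  read 1, top A: go to q0, push AA → (q0, 313113111312, AA#)
  read 3, top A: go to q2, push ε → (q2, 13113111312, A#)
  read 1, top A: go to q0, push AA → (q0, 3113111312, AA#)
  read 3, top A: go to q2, push ε → (q2, 113111312, A#)
  read 1, top A: go to q0, push AA → (q0, 13111312, AA#)
  read 1, top A: go to q1, push AA → (q1, 3111312, AAA#)
  read 3, top A: go to q2, push A → (q2, 111312, AAA#)
  read 1, top A: go to q0, push AA → (q0, 11312, AAAA#)
  read 1, top A: go to q1, push AA → (q1, 1312, AAAAA#)
  read 1, top A: go to q0, push AA → (q0, 312, AAAAAA#)
  read 3, top A: go to q2, push ε → (q2, 12, AAAAA#)
  read 1, top A: go to q0, push AA → (q0, 2, AAAAAA#)
  read 2, top A: go to q2, push ε → (q2, ε, AAAAA#)
All input consumed in state q2 with stack AAAAA#.

AAAAA#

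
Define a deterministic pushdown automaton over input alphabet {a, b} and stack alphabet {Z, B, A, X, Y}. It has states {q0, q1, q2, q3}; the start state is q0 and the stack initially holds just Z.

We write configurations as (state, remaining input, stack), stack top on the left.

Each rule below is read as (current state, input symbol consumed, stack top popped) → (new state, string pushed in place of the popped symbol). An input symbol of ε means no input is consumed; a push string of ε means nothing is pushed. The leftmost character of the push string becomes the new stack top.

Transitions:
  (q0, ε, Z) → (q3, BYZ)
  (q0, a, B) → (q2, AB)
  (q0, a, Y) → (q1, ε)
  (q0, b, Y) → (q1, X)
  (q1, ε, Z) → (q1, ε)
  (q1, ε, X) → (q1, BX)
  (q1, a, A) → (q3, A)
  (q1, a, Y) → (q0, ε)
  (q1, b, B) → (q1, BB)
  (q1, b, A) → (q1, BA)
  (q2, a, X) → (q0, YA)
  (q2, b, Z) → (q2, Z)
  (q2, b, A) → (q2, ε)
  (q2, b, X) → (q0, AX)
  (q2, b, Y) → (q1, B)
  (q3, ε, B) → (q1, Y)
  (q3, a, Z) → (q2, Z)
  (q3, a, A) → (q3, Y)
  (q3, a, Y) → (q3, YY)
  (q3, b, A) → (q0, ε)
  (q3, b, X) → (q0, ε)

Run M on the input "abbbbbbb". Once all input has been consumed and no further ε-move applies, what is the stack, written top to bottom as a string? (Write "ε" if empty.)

(q0, abbbbbbb, Z)
  ε-move, top Z: go to q3, push BYZ → (q3, abbbbbbb, BYZ)
  ε-move, top B: go to q1, push Y → (q1, abbbbbbb, YYZ)
  read a, top Y: go to q0, push ε → (q0, bbbbbbb, YZ)
  read b, top Y: go to q1, push X → (q1, bbbbbb, XZ)
  ε-move, top X: go to q1, push BX → (q1, bbbbbb, BXZ)
  read b, top B: go to q1, push BB → (q1, bbbbb, BBXZ)
  read b, top B: go to q1, push BB → (q1, bbbb, BBBXZ)
  read b, top B: go to q1, push BB → (q1, bbb, BBBBXZ)
  read b, top B: go to q1, push BB → (q1, bb, BBBBBXZ)
  read b, top B: go to q1, push BB → (q1, b, BBBBBBXZ)
  read b, top B: go to q1, push BB → (q1, ε, BBBBBBBXZ)
All input consumed in state q1 with stack BBBBBBBXZ.

BBBBBBBXZ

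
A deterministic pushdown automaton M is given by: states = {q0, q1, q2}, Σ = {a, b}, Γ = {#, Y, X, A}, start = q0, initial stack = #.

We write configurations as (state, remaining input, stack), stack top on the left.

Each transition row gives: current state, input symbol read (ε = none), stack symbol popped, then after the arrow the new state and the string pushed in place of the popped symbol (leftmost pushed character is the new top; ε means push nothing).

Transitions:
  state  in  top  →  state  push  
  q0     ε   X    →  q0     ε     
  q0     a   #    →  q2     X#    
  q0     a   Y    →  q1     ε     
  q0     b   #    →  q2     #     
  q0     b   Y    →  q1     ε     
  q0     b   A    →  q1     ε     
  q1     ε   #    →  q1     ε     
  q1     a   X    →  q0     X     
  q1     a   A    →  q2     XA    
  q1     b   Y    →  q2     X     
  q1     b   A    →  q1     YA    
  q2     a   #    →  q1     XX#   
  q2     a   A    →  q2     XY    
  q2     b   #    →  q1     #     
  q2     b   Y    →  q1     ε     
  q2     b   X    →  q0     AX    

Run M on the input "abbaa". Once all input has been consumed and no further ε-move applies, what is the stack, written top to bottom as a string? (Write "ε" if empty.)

X#

(q0, abbaa, #)
  read a, top #: go to q2, push X# → (q2, bbaa, X#)
  read b, top X: go to q0, push AX → (q0, baa, AX#)
  read b, top A: go to q1, push ε → (q1, aa, X#)
  read a, top X: go to q0, push X → (q0, a, X#)
  ε-move, top X: go to q0, push ε → (q0, a, #)
  read a, top #: go to q2, push X# → (q2, ε, X#)
All input consumed in state q2 with stack X#.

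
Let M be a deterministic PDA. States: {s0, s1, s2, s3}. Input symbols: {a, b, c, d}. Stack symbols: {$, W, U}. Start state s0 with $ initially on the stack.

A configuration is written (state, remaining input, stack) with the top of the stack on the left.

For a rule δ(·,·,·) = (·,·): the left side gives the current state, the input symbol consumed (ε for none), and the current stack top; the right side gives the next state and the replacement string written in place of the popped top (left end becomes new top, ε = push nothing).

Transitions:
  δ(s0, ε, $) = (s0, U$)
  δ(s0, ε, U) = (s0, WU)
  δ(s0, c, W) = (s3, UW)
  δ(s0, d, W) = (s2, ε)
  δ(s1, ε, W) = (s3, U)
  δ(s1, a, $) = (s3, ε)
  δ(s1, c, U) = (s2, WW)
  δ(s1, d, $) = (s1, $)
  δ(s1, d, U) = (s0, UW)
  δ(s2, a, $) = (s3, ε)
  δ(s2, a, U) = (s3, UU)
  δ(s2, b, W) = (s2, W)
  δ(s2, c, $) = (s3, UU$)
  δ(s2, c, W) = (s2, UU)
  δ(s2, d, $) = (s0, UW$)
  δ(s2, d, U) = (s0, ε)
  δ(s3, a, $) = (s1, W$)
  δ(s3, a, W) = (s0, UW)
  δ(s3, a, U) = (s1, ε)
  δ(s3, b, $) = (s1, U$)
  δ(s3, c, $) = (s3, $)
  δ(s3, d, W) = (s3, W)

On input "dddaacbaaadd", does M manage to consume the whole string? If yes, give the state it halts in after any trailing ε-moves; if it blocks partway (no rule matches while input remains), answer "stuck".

(s0, dddaacbaaadd, $)
  ε-move, top $: go to s0, push U$ → (s0, dddaacbaaadd, U$)
  ε-move, top U: go to s0, push WU → (s0, dddaacbaaadd, WU$)
  read d, top W: go to s2, push ε → (s2, ddaacbaaadd, U$)
  read d, top U: go to s0, push ε → (s0, daacbaaadd, $)
  ε-move, top $: go to s0, push U$ → (s0, daacbaaadd, U$)
  ε-move, top U: go to s0, push WU → (s0, daacbaaadd, WU$)
  read d, top W: go to s2, push ε → (s2, aacbaaadd, U$)
  read a, top U: go to s3, push UU → (s3, acbaaadd, UU$)
  read a, top U: go to s1, push ε → (s1, cbaaadd, U$)
  read c, top U: go to s2, push WW → (s2, baaadd, WW$)
  read b, top W: go to s2, push W → (s2, aaadd, WW$)
No transition for (s2, a, top W); M blocks with input aaadd remaining.

stuck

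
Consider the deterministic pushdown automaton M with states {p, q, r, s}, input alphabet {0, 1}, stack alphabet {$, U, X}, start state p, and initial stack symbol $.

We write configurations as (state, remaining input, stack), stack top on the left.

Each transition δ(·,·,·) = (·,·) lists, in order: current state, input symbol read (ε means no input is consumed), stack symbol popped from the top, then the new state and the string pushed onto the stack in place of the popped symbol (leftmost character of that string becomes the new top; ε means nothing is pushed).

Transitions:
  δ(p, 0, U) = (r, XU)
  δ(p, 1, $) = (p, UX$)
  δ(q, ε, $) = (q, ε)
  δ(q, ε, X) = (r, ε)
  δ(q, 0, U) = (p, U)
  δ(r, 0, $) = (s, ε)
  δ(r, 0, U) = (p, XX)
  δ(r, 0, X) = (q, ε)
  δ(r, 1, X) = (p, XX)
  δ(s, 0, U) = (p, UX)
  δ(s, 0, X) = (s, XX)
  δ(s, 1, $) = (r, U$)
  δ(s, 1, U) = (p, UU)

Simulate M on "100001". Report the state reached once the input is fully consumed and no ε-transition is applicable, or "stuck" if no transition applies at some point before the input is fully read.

p

(p, 100001, $)
  read 1, top $: go to p, push UX$ → (p, 00001, UX$)
  read 0, top U: go to r, push XU → (r, 0001, XUX$)
  read 0, top X: go to q, push ε → (q, 001, UX$)
  read 0, top U: go to p, push U → (p, 01, UX$)
  read 0, top U: go to r, push XU → (r, 1, XUX$)
  read 1, top X: go to p, push XX → (p, ε, XXUX$)
All input consumed; M is in state p.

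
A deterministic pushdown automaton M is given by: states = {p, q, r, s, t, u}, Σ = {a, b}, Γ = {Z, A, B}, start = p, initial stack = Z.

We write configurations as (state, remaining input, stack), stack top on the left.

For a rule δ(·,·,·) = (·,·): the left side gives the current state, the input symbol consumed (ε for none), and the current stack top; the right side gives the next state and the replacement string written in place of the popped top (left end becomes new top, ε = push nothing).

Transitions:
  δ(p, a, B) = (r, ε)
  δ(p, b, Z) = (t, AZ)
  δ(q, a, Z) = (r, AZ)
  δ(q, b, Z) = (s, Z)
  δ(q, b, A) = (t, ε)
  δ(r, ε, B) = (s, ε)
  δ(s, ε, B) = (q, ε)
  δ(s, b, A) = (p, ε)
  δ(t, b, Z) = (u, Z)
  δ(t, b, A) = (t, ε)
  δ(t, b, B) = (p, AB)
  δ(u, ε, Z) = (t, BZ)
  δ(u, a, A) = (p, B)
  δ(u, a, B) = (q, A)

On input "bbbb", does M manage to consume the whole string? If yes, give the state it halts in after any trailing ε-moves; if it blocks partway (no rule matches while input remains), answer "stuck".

p

(p, bbbb, Z)
  read b, top Z: go to t, push AZ → (t, bbb, AZ)
  read b, top A: go to t, push ε → (t, bb, Z)
  read b, top Z: go to u, push Z → (u, b, Z)
  ε-move, top Z: go to t, push BZ → (t, b, BZ)
  read b, top B: go to p, push AB → (p, ε, ABZ)
All input consumed; M is in state p.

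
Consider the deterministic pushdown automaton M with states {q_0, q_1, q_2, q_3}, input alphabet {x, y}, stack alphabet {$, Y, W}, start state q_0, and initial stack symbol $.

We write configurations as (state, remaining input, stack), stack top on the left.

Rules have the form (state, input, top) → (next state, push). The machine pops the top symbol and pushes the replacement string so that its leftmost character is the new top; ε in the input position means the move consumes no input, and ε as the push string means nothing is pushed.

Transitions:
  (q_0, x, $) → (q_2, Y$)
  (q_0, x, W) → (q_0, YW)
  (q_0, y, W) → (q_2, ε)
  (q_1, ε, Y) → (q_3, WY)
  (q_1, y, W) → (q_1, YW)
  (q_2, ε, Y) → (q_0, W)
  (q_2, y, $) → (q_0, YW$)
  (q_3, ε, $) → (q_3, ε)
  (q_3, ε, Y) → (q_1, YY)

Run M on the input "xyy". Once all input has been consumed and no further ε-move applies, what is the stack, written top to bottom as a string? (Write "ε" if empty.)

(q_0, xyy, $)
  read x, top $: go to q_2, push Y$ → (q_2, yy, Y$)
  ε-move, top Y: go to q_0, push W → (q_0, yy, W$)
  read y, top W: go to q_2, push ε → (q_2, y, $)
  read y, top $: go to q_0, push YW$ → (q_0, ε, YW$)
All input consumed in state q_0 with stack YW$.

YW$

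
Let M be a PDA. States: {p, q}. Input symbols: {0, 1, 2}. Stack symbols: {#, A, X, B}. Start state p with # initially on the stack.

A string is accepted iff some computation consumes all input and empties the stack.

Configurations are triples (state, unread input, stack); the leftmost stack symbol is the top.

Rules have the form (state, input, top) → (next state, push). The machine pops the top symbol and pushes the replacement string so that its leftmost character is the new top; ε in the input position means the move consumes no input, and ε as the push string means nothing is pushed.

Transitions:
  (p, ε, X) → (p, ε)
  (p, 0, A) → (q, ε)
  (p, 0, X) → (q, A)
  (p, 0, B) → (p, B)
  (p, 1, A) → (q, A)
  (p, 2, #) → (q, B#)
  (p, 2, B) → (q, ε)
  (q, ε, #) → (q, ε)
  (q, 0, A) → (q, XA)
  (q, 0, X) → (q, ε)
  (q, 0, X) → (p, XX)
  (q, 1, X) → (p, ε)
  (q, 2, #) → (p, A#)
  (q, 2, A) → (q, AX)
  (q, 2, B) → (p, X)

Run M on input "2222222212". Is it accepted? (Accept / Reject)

No computation consumes all input and empties the stack.

Reject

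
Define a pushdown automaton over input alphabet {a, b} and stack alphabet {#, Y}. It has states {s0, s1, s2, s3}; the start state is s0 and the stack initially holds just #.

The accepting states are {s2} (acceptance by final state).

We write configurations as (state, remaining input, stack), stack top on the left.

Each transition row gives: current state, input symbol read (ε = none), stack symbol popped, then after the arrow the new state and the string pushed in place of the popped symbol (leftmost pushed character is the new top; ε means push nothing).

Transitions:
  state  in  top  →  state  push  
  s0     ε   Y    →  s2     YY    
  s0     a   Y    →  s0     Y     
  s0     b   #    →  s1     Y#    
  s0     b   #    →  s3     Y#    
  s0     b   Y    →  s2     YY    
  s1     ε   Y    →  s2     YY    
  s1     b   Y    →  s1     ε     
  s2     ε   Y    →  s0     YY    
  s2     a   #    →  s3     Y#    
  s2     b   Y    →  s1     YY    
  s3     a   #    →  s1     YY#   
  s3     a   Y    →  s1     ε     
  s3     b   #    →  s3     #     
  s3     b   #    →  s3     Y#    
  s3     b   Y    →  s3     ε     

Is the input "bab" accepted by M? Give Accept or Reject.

Accept

One accepting computation: (s0, bab, #) ⊢ (s1, ab, Y#) ⊢ (s2, ab, YY#) ⊢ (s0, ab, YYY#) ⊢ (s0, b, YYY#) ⊢ (s2, ε, YYYY#)
All input consumed and state s2 ∈ F.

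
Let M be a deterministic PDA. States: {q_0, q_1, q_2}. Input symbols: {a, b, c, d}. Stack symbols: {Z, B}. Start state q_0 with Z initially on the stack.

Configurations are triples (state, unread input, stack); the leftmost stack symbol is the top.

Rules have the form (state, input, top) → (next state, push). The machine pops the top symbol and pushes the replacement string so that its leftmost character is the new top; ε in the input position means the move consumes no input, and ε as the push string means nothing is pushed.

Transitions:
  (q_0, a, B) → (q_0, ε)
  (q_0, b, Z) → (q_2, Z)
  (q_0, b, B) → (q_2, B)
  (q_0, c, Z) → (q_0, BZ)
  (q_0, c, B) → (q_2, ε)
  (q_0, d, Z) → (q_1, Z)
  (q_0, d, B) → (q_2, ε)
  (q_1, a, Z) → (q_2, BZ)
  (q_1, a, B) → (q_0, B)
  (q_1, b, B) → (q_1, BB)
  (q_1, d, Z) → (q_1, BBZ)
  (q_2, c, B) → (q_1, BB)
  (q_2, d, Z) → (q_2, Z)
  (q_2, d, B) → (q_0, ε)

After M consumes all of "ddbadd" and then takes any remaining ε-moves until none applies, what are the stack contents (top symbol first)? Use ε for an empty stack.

BZ

(q_0, ddbadd, Z) ⊢ (q_1, dbadd, Z) ⊢ (q_1, badd, BBZ) ⊢ (q_1, add, BBBZ) ⊢ (q_0, dd, BBBZ) ⊢ (q_2, d, BBZ) ⊢ (q_0, ε, BZ)
All input consumed in state q_0 with stack BZ.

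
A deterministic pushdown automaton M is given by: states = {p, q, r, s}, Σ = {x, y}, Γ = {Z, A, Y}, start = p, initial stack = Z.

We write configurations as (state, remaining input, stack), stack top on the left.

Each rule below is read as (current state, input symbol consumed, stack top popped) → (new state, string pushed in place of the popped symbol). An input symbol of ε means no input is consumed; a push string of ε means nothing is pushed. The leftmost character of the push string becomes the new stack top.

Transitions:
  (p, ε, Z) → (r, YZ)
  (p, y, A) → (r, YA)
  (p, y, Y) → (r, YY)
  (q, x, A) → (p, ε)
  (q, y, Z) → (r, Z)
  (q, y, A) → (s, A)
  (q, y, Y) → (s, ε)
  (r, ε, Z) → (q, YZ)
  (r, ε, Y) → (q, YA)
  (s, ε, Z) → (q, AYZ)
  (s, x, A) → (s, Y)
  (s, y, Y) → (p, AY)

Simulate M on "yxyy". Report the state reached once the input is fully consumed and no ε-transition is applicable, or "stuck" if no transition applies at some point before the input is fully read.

q

(p, yxyy, Z)
  ε-move, top Z: go to r, push YZ → (r, yxyy, YZ)
  ε-move, top Y: go to q, push YA → (q, yxyy, YAZ)
  read y, top Y: go to s, push ε → (s, xyy, AZ)
  read x, top A: go to s, push Y → (s, yy, YZ)
  read y, top Y: go to p, push AY → (p, y, AYZ)
  read y, top A: go to r, push YA → (r, ε, YAYZ)
  ε-move, top Y: go to q, push YA → (q, ε, YAAYZ)
All input consumed; M is in state q.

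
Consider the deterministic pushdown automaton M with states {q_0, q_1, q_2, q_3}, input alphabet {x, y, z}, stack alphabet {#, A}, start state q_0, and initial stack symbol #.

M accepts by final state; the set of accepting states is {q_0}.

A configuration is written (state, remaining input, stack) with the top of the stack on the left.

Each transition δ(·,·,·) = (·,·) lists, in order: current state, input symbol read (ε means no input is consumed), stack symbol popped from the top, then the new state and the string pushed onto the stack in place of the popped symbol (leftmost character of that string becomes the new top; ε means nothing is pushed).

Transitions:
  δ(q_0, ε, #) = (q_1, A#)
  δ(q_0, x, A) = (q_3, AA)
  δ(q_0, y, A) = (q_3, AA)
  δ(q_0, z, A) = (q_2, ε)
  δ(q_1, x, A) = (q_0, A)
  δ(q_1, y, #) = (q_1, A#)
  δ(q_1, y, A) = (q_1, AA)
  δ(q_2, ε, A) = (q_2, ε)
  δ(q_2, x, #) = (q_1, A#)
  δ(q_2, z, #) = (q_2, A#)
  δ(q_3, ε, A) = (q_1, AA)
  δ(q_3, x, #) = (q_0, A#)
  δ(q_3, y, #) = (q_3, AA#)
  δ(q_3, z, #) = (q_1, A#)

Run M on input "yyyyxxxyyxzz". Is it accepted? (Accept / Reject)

(q_0, yyyyxxxyyxzz, #) ⊢ (q_1, yyyyxxxyyxzz, A#) ⊢ (q_1, yyyxxxyyxzz, AA#) ⊢ (q_1, yyxxxyyxzz, AAA#) ⊢ (q_1, yxxxyyxzz, AAAA#) ⊢ (q_1, xxxyyxzz, AAAAA#) ⊢ (q_0, xxyyxzz, AAAAA#) ⊢ (q_3, xyyxzz, AAAAAA#) ⊢ (q_1, xyyxzz, AAAAAAA#) ⊢ (q_0, yyxzz, AAAAAAA#) ⊢ (q_3, yxzz, AAAAAAAA#) ⊢ (q_1, yxzz, AAAAAAAAA#) ⊢ (q_1, xzz, AAAAAAAAAA#) ⊢ (q_0, zz, AAAAAAAAAA#) ⊢ (q_2, z, AAAAAAAAA#) ⊢ (q_2, z, AAAAAAAA#) ⊢ (q_2, z, AAAAAAA#) ⊢ (q_2, z, AAAAAA#) ⊢ (q_2, z, AAAAA#) ⊢ (q_2, z, AAAA#) ⊢ (q_2, z, AAA#) ⊢ (q_2, z, AA#) ⊢ (q_2, z, A#) ⊢ (q_2, z, #) ⊢ (q_2, ε, A#) ⊢ (q_2, ε, #)
All input consumed; state q_2 ∉ F and no further ε-move applies.

Reject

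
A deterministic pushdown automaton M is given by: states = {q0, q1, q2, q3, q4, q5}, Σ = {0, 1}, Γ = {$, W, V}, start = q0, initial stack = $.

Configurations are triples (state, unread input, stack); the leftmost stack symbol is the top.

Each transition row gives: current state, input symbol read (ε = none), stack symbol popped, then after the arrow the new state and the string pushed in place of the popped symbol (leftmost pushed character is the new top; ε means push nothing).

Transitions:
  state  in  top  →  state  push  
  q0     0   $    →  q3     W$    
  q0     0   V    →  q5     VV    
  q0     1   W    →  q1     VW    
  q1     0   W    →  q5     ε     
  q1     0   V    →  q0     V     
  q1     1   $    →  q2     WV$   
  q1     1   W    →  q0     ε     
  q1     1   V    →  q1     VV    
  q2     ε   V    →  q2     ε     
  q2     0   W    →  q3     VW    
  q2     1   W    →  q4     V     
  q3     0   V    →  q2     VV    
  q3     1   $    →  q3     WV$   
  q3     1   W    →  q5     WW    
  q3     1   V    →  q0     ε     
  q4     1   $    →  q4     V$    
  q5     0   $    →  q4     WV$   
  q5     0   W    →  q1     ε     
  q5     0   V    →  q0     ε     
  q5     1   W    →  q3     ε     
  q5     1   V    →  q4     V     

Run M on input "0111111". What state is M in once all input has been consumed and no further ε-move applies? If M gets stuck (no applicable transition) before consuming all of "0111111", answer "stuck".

q3

(q0, 0111111, $) ⊢ (q3, 111111, W$) ⊢ (q5, 11111, WW$) ⊢ (q3, 1111, W$) ⊢ (q5, 111, WW$) ⊢ (q3, 11, W$) ⊢ (q5, 1, WW$) ⊢ (q3, ε, W$)
All input consumed; M is in state q3.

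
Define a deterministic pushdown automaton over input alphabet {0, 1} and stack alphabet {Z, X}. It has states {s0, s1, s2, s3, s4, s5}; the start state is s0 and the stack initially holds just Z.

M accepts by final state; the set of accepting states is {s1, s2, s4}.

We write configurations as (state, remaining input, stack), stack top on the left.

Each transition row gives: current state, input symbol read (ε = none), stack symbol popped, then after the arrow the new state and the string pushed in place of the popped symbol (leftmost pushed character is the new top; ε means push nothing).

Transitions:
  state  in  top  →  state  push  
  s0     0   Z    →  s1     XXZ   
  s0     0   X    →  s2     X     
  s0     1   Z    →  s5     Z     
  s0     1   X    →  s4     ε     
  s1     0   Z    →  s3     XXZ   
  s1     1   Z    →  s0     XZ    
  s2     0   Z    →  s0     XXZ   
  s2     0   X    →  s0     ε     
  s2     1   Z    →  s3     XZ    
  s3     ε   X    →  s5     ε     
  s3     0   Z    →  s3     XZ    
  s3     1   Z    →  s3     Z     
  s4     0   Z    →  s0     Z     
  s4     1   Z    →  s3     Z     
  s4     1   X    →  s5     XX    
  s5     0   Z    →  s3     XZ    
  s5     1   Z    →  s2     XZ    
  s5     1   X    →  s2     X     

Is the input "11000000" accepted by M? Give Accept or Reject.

Reject

(s0, 11000000, Z)
  read 1, top Z: go to s5, push Z → (s5, 1000000, Z)
  read 1, top Z: go to s2, push XZ → (s2, 000000, XZ)
  read 0, top X: go to s0, push ε → (s0, 00000, Z)
  read 0, top Z: go to s1, push XXZ → (s1, 0000, XXZ)
No transition applies at (s1, 0000, XXZ); input not fully consumed.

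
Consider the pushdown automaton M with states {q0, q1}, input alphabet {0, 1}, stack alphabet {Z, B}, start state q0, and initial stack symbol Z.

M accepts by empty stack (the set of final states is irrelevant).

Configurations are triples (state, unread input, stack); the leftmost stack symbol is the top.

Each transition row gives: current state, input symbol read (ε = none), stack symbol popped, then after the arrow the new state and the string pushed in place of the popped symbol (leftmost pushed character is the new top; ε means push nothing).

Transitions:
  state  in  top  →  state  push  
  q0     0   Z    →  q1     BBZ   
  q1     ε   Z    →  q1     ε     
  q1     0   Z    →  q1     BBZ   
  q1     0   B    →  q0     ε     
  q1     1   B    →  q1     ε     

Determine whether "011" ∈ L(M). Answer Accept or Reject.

Accept

One accepting computation: (q0, 011, Z) ⊢ (q1, 11, BBZ) ⊢ (q1, 1, BZ) ⊢ (q1, ε, Z) ⊢ (q1, ε, ε)
All input consumed and the stack is empty.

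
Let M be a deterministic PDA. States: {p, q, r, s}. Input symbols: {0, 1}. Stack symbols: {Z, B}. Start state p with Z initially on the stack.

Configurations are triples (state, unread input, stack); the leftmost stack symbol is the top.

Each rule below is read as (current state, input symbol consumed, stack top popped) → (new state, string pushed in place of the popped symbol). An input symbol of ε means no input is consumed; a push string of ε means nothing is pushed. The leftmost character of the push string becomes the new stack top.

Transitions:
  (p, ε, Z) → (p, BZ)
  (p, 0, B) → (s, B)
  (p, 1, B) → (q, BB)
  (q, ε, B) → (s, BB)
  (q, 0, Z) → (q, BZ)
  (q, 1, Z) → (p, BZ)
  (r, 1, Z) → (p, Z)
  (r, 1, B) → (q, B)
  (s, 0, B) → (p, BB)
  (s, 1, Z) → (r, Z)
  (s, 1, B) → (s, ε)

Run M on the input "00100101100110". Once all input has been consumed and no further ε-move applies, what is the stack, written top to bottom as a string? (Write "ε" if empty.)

BBBBBBZ

(p, 00100101100110, Z)
  ε-move, top Z: go to p, push BZ → (p, 00100101100110, BZ)
  read 0, top B: go to s, push B → (s, 0100101100110, BZ)
  read 0, top B: go to p, push BB → (p, 100101100110, BBZ)
  read 1, top B: go to q, push BB → (q, 00101100110, BBBZ)
  ε-move, top B: go to s, push BB → (s, 00101100110, BBBBZ)
  read 0, top B: go to p, push BB → (p, 0101100110, BBBBBZ)
  read 0, top B: go to s, push B → (s, 101100110, BBBBBZ)
  read 1, top B: go to s, push ε → (s, 01100110, BBBBZ)
  read 0, top B: go to p, push BB → (p, 1100110, BBBBBZ)
  read 1, top B: go to q, push BB → (q, 100110, BBBBBBZ)
  ε-move, top B: go to s, push BB → (s, 100110, BBBBBBBZ)
  read 1, top B: go to s, push ε → (s, 00110, BBBBBBZ)
  read 0, top B: go to p, push BB → (p, 0110, BBBBBBBZ)
  read 0, top B: go to s, push B → (s, 110, BBBBBBBZ)
  read 1, top B: go to s, push ε → (s, 10, BBBBBBZ)
  read 1, top B: go to s, push ε → (s, 0, BBBBBZ)
  read 0, top B: go to p, push BB → (p, ε, BBBBBBZ)
All input consumed in state p with stack BBBBBBZ.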